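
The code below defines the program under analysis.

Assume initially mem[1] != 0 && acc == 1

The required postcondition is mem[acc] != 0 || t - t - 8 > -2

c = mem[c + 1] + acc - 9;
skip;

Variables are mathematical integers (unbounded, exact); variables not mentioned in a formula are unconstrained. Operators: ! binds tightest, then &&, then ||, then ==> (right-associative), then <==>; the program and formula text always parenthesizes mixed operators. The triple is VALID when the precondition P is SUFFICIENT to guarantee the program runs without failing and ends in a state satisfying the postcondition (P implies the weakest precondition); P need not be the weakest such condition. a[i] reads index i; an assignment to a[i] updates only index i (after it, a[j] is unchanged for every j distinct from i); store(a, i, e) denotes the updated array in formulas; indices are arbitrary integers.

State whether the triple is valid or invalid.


Working backward. After the program, the postcondition mem[acc] != 0 || t - t - 8 > -2 must hold; in canonical form it is mem[acc] != 0.
Before skip: mem[acc] != 0
Before c := mem[c + 1] + acc - 9: mem[acc] != 0
The weakest precondition is mem[acc] != 0.
Check whether mem[1] != 0 && acc == 1 implies it.
Every state satisfying the precondition satisfies the weakest precondition: the implication holds.
Answer: valid


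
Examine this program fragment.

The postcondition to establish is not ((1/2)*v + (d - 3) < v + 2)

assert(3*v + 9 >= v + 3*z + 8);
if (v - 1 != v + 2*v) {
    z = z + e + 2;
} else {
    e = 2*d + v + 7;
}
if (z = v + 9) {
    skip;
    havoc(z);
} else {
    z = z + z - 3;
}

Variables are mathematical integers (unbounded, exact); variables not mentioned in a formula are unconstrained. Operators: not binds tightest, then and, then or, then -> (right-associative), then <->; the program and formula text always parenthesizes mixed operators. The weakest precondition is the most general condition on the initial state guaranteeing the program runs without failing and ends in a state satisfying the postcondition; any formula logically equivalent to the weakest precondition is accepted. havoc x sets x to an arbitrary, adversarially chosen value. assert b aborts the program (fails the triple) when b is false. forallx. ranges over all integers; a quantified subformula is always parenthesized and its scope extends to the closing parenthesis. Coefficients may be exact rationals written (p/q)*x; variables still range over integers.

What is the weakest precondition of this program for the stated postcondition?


Working backward. After the program, the postcondition not ((1/2)*v + (d - 3) < v + 2) must hold; in canonical form it is not (d < (1/2)*v + 5).
Then branch requires not (d < (1/2)*v + 5); else branch requires not (d < (1/2)*v + 5).
Before the if: (z = v + 9 -> (not (d < (1/2)*v + 5))) and ((not (z = v + 9)) -> (not (d < (1/2)*v + 5)))
Then branch requires (e + z = v + 7 -> (not (d < (1/2)*v + 5))) and ((not (e + z = v + 7)) -> (not (d < (1/2)*v + 5))); else branch requires (z = v + 9 -> (not (d < (1/2)*v + 5))) and ((not (z = v + 9)) -> (not (d < (1/2)*v + 5))).
Before the if: (2*v != -1 -> ((e + z = v + 7 -> (not (d < (1/2)*v + 5))) and ((not (e + z = v + 7)) -> (not (d < (1/2)*v + 5))))) and ((not (2*v != -1)) -> ((z = v + 9 -> (not (d < (1/2)*v + 5))) and ((not (z = v + 9)) -> (not (d < (1/2)*v + 5)))))
Before assert 3*v + 9 >= v + 3*z + 8: 2*v >= 3*z - 1 and (2*v != -1 -> ((e + z = v + 7 -> (not (d < (1/2)*v + 5))) and ((not (e + z = v + 7)) -> (not (d < (1/2)*v + 5))))) and ((not (2*v != -1)) -> ((z = v + 9 -> (not (d < (1/2)*v + 5))) and ((not (z = v + 9)) -> (not (d < (1/2)*v + 5)))))
Answer: WP = 2*v >= 3*z - 1 and (2*v != -1 -> ((e + z = v + 7 -> (not (d < (1/2)*v + 5))) and ((not (e + z = v + 7)) -> (not (d < (1/2)*v + 5))))) and ((not (2*v != -1)) -> ((z = v + 9 -> (not (d < (1/2)*v + 5))) and ((not (z = v + 9)) -> (not (d < (1/2)*v + 5)))))


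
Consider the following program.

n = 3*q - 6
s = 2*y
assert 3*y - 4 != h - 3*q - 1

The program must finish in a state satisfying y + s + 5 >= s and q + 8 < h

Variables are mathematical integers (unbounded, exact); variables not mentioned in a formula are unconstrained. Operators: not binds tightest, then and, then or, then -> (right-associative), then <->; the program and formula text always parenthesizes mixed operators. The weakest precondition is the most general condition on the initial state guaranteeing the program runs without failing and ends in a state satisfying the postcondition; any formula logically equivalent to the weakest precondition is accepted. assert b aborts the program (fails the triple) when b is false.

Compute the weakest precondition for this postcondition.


Working backward. After the program, the postcondition y + s + 5 >= s and q + 8 < h must hold; in canonical form it is y >= -5 and q < h - 8.
Before assert 3*y - 4 != h - 3*q - 1: 3*q + 3*y != h + 3 and y >= -5 and q < h - 8
Before s := 2*y: 3*q + 3*y != h + 3 and y >= -5 and q < h - 8
Before n := 3*q - 6: 3*q + 3*y != h + 3 and y >= -5 and q < h - 8
Answer: WP = 3*q + 3*y != h + 3 and y >= -5 and q < h - 8


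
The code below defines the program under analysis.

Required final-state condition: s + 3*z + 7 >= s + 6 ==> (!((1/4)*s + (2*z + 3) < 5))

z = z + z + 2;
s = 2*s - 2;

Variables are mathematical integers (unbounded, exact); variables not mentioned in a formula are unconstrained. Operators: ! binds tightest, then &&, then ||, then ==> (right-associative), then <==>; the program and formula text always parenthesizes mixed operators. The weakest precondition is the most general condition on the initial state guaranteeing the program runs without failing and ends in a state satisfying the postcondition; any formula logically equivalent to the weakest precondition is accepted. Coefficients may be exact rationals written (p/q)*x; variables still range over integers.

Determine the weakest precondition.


Working backward. After the program, the postcondition s + 3*z + 7 >= s + 6 ==> (!((1/4)*s + (2*z + 3) < 5)) must hold; in canonical form it is 3*z >= -1 ==> (!((1/4)*s + 2*z < 2)).
Before s := 2*s - 2: 3*z >= -1 ==> (!((1/2)*s + 2*z < 5/2))
Before z := z + z + 2: 6*z >= -7 ==> (!((1/2)*s + 4*z < -3/2))
Answer: WP = 6*z >= -7 ==> (!((1/2)*s + 4*z < -3/2))


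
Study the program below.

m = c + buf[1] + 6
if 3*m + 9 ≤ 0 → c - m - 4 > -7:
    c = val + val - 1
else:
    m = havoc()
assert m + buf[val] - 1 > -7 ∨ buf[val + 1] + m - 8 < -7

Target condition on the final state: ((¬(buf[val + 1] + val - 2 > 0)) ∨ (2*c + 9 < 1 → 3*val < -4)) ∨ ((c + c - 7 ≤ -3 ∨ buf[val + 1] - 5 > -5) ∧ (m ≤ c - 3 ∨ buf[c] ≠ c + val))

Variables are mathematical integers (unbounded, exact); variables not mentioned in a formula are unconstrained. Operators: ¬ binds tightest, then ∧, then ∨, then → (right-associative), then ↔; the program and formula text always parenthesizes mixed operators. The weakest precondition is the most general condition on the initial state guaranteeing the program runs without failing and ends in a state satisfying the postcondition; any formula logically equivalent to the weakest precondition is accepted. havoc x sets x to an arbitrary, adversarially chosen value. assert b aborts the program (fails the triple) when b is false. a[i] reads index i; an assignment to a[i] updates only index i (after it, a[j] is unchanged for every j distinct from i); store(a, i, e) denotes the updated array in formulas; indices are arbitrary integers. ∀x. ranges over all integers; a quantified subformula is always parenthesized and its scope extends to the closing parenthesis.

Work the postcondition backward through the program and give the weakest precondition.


Working backward. After the program, the postcondition ((¬(buf[val + 1] + val - 2 > 0)) ∨ (2*c + 9 < 1 → 3*val < -4)) ∨ ((c + c - 7 ≤ -3 ∨ buf[val + 1] - 5 > -5) ∧ (m ≤ c - 3 ∨ buf[c] ≠ c + val)) must hold; in canonical form it is (¬(buf[val + 1] + val > 2)) ∨ (2*c < -8 → 3*val < -4) ∨ ((2*c ≤ 4 ∨ buf[val + 1] > 0) ∧ (m ≤ c - 3 ∨ buf[c] ≠ c + val)).
Before assert m + buf[val] - 1 > -7 ∨ buf[val + 1] + m - 8 < -7: (buf[val] + m > -6 ∨ buf[val + 1] + m < 1) ∧ ((¬(buf[val + 1] + val > 2)) ∨ (2*c < -8 → 3*val < -4) ∨ ((2*c ≤ 4 ∨ buf[val + 1] > 0) ∧ (m ≤ c - 3 ∨ buf[c] ≠ c + val)))
Then branch requires (buf[val] + m > -6 ∨ buf[val + 1] + m < 1) ∧ ((¬(buf[val + 1] + val > 2)) ∨ (4*val < -6 → 3*val < -4) ∨ ((4*val ≤ 6 ∨ buf[val + 1] > 0) ∧ (m ≤ 2*val - 4 ∨ buf[2*val - 1] ≠ 3*val - 1))); else branch requires ∀m_1. ((buf[val] + m_1 > -6 ∨ buf[val + 1] + m_1 < 1) ∧ ((¬(buf[val + 1] + val > 2)) ∨ (2*c < -8 → 3*val < -4) ∨ ((2*c ≤ 4 ∨ buf[val + 1] > 0) ∧ (m_1 ≤ c - 3 ∨ buf[c] ≠ c + val)))).
Before the if: ((3*m ≤ -9 → c > m - 3) → ((buf[val] + m > -6 ∨ buf[val + 1] + m < 1) ∧ ((¬(buf[val + 1] + val > 2)) ∨ (4*val < -6 → 3*val < -4) ∨ ((4*val ≤ 6 ∨ buf[val + 1] > 0) ∧ (m ≤ 2*val - 4 ∨ buf[2*val - 1] ≠ 3*val - 1))))) ∧ ((¬(3*m ≤ -9 → c > m - 3)) → (∀m_1. ((buf[val] + m_1 > -6 ∨ buf[val + 1] + m_1 < 1) ∧ ((¬(buf[val + 1] + val > 2)) ∨ (2*c < -8 → 3*val < -4) ∨ ((2*c ≤ 4 ∨ buf[val + 1] > 0) ∧ (m_1 ≤ c - 3 ∨ buf[c] ≠ c + val))))))
Before m := c + buf[1] + 6: ((3*buf[1] + 3*c ≤ -27 → buf[1] < -3) → ((buf[1] + buf[val] + c > -12 ∨ buf[val + 1] + buf[1] + c < -5) ∧ ((¬(buf[val + 1] + val > 2)) ∨ (4*val < -6 → 3*val < -4) ∨ ((4*val ≤ 6 ∨ buf[val + 1] > 0) ∧ (buf[1] + c ≤ 2*val - 10 ∨ buf[2*val - 1] ≠ 3*val - 1))))) ∧ ((¬(3*buf[1] + 3*c ≤ -27 → buf[1] < -3)) → (∀m_1. ((buf[val] + m_1 > -6 ∨ buf[val + 1] + m_1 < 1) ∧ ((¬(buf[val + 1] + val > 2)) ∨ (2*c < -8 → 3*val < -4) ∨ ((2*c ≤ 4 ∨ buf[val + 1] > 0) ∧ (m_1 ≤ c - 3 ∨ buf[c] ≠ c + val))))))
Answer: WP = ((3*buf[1] + 3*c ≤ -27 → buf[1] < -3) → ((buf[1] + buf[val] + c > -12 ∨ buf[val + 1] + buf[1] + c < -5) ∧ ((¬(buf[val + 1] + val > 2)) ∨ (4*val < -6 → 3*val < -4) ∨ ((4*val ≤ 6 ∨ buf[val + 1] > 0) ∧ (buf[1] + c ≤ 2*val - 10 ∨ buf[2*val - 1] ≠ 3*val - 1))))) ∧ ((¬(3*buf[1] + 3*c ≤ -27 → buf[1] < -3)) → (∀m_1. ((buf[val] + m_1 > -6 ∨ buf[val + 1] + m_1 < 1) ∧ ((¬(buf[val + 1] + val > 2)) ∨ (2*c < -8 → 3*val < -4) ∨ ((2*c ≤ 4 ∨ buf[val + 1] > 0) ∧ (m_1 ≤ c - 3 ∨ buf[c] ≠ c + val))))))


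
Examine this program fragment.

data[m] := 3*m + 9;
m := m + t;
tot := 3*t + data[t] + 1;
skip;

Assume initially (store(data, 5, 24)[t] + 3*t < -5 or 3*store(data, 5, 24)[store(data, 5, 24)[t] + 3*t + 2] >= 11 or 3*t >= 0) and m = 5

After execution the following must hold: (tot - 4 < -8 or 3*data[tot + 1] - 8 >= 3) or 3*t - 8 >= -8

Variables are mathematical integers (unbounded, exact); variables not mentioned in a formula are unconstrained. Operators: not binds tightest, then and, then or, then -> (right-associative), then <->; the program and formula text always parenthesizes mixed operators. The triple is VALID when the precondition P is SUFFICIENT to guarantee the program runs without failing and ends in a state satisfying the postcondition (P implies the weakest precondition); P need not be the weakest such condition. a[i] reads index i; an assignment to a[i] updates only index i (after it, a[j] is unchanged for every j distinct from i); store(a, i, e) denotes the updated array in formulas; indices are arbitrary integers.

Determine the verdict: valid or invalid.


Working backward. After the program, the postcondition (tot - 4 < -8 or 3*data[tot + 1] - 8 >= 3) or 3*t - 8 >= -8 must hold; in canonical form it is tot < -4 or 3*data[tot + 1] >= 11 or 3*t >= 0.
Before skip: tot < -4 or 3*data[tot + 1] >= 11 or 3*t >= 0
Before tot := 3*t + data[t] + 1: data[t] + 3*t < -5 or 3*data[data[t] + 3*t + 2] >= 11 or 3*t >= 0
Before m := m + t: data[t] + 3*t < -5 or 3*data[data[t] + 3*t + 2] >= 11 or 3*t >= 0
Before data[m] := 3*m + 9: store(data, m, 3*m + 9)[t] + 3*t < -5 or 3*store(data, m, 3*m + 9)[store(data, m, 3*m + 9)[t] + 3*t + 2] >= 11 or 3*t >= 0
The weakest precondition is store(data, m, 3*m + 9)[t] + 3*t < -5 or 3*store(data, m, 3*m + 9)[store(data, m, 3*m + 9)[t] + 3*t + 2] >= 11 or 3*t >= 0.
Check whether (store(data, 5, 24)[t] + 3*t < -5 or 3*store(data, 5, 24)[store(data, 5, 24)[t] + 3*t + 2] >= 11 or 3*t >= 0) and m = 5 implies it.
Every state satisfying the precondition satisfies the weakest precondition: the implication holds.
Answer: valid


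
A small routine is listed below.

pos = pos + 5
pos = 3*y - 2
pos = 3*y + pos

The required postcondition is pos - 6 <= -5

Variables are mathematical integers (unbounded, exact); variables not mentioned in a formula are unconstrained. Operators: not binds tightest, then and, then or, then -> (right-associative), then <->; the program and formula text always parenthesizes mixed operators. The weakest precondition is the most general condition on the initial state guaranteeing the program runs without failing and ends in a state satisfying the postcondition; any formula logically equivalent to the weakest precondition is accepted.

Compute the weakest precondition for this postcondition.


Working backward. After the program, the postcondition pos - 6 <= -5 must hold; in canonical form it is pos <= 1.
Before pos := 3*y + pos: pos + 3*y <= 1
Before pos := 3*y - 2: 6*y <= 3
Before pos := pos + 5: 6*y <= 3
Answer: WP = 6*y <= 3


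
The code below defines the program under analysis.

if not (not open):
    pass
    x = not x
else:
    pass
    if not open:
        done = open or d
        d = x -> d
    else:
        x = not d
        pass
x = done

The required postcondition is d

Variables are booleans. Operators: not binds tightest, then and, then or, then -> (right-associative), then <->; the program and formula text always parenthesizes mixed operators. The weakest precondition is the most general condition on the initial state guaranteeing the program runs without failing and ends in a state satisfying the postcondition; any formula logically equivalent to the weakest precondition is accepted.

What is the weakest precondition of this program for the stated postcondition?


Working backward. After the program, d must hold.
Before x := done: d
Then branch requires d; else branch requires ((not open) -> (x -> d)) and (open -> d).
Before the if: (open -> d) and ((not open) -> (((not open) -> (x -> d)) and (open -> d)))
Answer: WP = (open -> d) and ((not open) -> (((not open) -> (x -> d)) and (open -> d)))


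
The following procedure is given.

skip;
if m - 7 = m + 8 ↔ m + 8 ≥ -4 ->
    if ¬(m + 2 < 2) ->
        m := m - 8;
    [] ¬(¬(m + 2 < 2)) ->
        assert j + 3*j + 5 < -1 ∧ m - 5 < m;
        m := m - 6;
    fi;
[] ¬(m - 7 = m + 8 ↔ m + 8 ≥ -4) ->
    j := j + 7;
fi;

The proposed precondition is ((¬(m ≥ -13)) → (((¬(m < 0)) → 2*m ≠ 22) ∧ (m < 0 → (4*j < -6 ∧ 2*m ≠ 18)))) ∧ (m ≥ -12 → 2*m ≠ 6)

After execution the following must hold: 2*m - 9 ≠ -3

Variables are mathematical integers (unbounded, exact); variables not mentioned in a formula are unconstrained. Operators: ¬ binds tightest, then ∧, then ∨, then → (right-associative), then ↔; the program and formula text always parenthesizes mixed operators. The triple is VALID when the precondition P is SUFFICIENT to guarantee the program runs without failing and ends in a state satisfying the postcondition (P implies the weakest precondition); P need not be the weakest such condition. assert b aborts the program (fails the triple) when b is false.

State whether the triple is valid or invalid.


Working backward. After the program, the postcondition 2*m - 9 ≠ -3 must hold; in canonical form it is 2*m ≠ 6.
Then branch requires ((¬(m < 0)) → 2*m ≠ 22) ∧ (m < 0 → (4*j < -6 ∧ 2*m ≠ 18)); else branch requires 2*m ≠ 6.
Before the if: ((¬(m ≥ -12)) → (((¬(m < 0)) → 2*m ≠ 22) ∧ (m < 0 → (4*j < -6 ∧ 2*m ≠ 18)))) ∧ (m ≥ -12 → 2*m ≠ 6)
Before skip: ((¬(m ≥ -12)) → (((¬(m < 0)) → 2*m ≠ 22) ∧ (m < 0 → (4*j < -6 ∧ 2*m ≠ 18)))) ∧ (m ≥ -12 → 2*m ≠ 6)
The weakest precondition is ((¬(m ≥ -12)) → (((¬(m < 0)) → 2*m ≠ 22) ∧ (m < 0 → (4*j < -6 ∧ 2*m ≠ 18)))) ∧ (m ≥ -12 → 2*m ≠ 6).
Check whether ((¬(m ≥ -13)) → (((¬(m < 0)) → 2*m ≠ 22) ∧ (m < 0 → (4*j < -6 ∧ 2*m ≠ 18)))) ∧ (m ≥ -12 → 2*m ≠ 6) implies it.
Countermodel: at the initial state j = -1, m = -13, the precondition holds but the weakest precondition fails.
Answer: invalid


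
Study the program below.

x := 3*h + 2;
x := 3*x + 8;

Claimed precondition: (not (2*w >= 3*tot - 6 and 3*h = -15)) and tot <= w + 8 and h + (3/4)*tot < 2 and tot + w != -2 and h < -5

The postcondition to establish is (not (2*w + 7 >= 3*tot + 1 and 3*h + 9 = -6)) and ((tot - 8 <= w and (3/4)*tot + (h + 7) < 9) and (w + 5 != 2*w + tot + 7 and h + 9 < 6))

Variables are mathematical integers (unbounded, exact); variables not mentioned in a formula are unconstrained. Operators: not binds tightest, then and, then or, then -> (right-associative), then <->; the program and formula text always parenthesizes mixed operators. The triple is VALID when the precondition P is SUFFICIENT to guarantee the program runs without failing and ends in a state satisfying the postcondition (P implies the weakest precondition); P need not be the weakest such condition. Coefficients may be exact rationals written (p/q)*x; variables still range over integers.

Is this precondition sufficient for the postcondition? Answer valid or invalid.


Working backward. After the program, the postcondition (not (2*w + 7 >= 3*tot + 1 and 3*h + 9 = -6)) and ((tot - 8 <= w and (3/4)*tot + (h + 7) < 9) and (w + 5 != 2*w + tot + 7 and h + 9 < 6)) must hold; in canonical form it is (not (2*w >= 3*tot - 6 and 3*h = -15)) and tot <= w + 8 and h + (3/4)*tot < 2 and tot + w != -2 and h < -3.
Before x := 3*x + 8: (not (2*w >= 3*tot - 6 and 3*h = -15)) and tot <= w + 8 and h + (3/4)*tot < 2 and tot + w != -2 and h < -3
Before x := 3*h + 2: (not (2*w >= 3*tot - 6 and 3*h = -15)) and tot <= w + 8 and h + (3/4)*tot < 2 and tot + w != -2 and h < -3
The weakest precondition is (not (2*w >= 3*tot - 6 and 3*h = -15)) and tot <= w + 8 and h + (3/4)*tot < 2 and tot + w != -2 and h < -3.
Check whether (not (2*w >= 3*tot - 6 and 3*h = -15)) and tot <= w + 8 and h + (3/4)*tot < 2 and tot + w != -2 and h < -5 implies it.
Every state satisfying the precondition satisfies the weakest precondition: the implication holds.
Answer: valid


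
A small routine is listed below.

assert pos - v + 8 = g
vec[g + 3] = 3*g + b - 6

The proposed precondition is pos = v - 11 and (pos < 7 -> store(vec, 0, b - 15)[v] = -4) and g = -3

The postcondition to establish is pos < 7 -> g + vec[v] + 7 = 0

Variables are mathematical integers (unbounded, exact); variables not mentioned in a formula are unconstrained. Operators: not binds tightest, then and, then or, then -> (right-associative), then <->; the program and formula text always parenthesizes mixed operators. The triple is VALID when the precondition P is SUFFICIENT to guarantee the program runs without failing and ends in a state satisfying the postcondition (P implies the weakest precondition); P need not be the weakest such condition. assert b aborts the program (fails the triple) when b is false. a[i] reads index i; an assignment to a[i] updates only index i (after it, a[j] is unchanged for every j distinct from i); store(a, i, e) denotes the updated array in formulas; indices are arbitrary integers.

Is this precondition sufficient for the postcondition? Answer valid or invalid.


Working backward. After the program, the postcondition pos < 7 -> g + vec[v] + 7 = 0 must hold; in canonical form it is pos < 7 -> vec[v] + g = -7.
Before vec[g + 3] := 3*g + b - 6: pos < 7 -> store(vec, g + 3, b + 3*g - 6)[v] + g = -7
Before assert pos - v + 8 = g: pos = g + v - 8 and (pos < 7 -> store(vec, g + 3, b + 3*g - 6)[v] + g = -7)
The weakest precondition is pos = g + v - 8 and (pos < 7 -> store(vec, g + 3, b + 3*g - 6)[v] + g = -7).
Check whether pos = v - 11 and (pos < 7 -> store(vec, 0, b - 15)[v] = -4) and g = -3 implies it.
Every state satisfying the precondition satisfies the weakest precondition: the implication holds.
Answer: valid


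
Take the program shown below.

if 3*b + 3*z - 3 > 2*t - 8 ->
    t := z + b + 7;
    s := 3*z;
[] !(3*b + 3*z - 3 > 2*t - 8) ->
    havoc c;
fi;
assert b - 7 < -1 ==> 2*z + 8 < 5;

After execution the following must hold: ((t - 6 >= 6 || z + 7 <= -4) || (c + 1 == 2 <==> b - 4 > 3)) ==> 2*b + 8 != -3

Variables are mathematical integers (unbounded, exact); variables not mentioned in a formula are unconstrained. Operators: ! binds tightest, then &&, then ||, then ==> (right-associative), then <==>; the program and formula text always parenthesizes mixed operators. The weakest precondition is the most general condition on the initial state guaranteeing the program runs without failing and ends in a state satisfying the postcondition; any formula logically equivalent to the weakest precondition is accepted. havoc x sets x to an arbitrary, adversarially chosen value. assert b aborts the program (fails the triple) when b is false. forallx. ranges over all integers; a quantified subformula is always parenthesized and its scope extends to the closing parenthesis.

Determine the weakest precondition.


Working backward. After the program, the postcondition ((t - 6 >= 6 || z + 7 <= -4) || (c + 1 == 2 <==> b - 4 > 3)) ==> 2*b + 8 != -3 must hold; in canonical form it is (t >= 12 || z <= -11 || (c == 1 <==> b > 7)) ==> 2*b != -11.
Before assert b - 7 < -1 ==> 2*z + 8 < 5: (b < 6 ==> 2*z < -3) && ((t >= 12 || z <= -11 || (c == 1 <==> b > 7)) ==> 2*b != -11)
Then branch requires (b < 6 ==> 2*z < -3) && ((b + z >= 5 || z <= -11 || (c == 1 <==> b > 7)) ==> 2*b != -11); else branch requires forall c_1. ((b < 6 ==> 2*z < -3) && ((t >= 12 || z <= -11 || (c_1 == 1 <==> b > 7)) ==> 2*b != -11)).
Before the if: (3*b + 3*z > 2*t - 5 ==> ((b < 6 ==> 2*z < -3) && ((b + z >= 5 || z <= -11 || (c == 1 <==> b > 7)) ==> 2*b != -11))) && ((!(3*b + 3*z > 2*t - 5)) ==> (forall c_1. ((b < 6 ==> 2*z < -3) && ((t >= 12 || z <= -11 || (c_1 == 1 <==> b > 7)) ==> 2*b != -11))))
Answer: WP = (3*b + 3*z > 2*t - 5 ==> ((b < 6 ==> 2*z < -3) && ((b + z >= 5 || z <= -11 || (c == 1 <==> b > 7)) ==> 2*b != -11))) && ((!(3*b + 3*z > 2*t - 5)) ==> (forall c_1. ((b < 6 ==> 2*z < -3) && ((t >= 12 || z <= -11 || (c_1 == 1 <==> b > 7)) ==> 2*b != -11))))


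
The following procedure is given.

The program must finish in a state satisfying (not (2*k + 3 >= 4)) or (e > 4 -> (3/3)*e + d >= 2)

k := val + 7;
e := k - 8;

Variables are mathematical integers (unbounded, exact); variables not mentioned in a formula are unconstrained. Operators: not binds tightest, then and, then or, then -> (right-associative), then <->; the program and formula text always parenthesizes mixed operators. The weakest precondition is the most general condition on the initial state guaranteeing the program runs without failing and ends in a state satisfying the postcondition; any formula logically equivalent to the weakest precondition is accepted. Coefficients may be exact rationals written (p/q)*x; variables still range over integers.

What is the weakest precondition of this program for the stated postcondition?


Working backward. After the program, the postcondition (not (2*k + 3 >= 4)) or (e > 4 -> (3/3)*e + d >= 2) must hold; in canonical form it is (not (2*k >= 1)) or (e > 4 -> d + e >= 2).
Before e := k - 8: (not (2*k >= 1)) or (k > 12 -> d + k >= 10)
Before k := val + 7: (not (2*val >= -13)) or (val > 5 -> d + val >= 3)
Answer: WP = (not (2*val >= -13)) or (val > 5 -> d + val >= 3)


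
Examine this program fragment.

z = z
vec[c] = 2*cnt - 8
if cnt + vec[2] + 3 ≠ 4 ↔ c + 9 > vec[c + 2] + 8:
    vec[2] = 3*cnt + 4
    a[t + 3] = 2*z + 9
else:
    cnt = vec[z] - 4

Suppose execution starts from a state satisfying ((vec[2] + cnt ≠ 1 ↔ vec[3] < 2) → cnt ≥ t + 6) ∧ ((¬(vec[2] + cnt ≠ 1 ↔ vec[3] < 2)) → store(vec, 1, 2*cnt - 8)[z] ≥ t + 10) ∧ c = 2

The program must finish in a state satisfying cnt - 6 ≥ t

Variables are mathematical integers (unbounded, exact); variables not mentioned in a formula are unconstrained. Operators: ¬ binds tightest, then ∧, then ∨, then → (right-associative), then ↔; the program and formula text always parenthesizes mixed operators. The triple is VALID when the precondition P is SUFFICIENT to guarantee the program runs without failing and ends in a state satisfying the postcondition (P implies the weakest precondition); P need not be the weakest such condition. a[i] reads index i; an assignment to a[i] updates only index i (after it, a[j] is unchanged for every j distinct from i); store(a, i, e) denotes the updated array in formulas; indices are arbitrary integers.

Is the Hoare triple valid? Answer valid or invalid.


Working backward. After the program, the postcondition cnt - 6 ≥ t must hold; in canonical form it is cnt ≥ t + 6.
Then branch requires cnt ≥ t + 6; else branch requires vec[z] ≥ t + 10.
Before the if: ((vec[2] + cnt ≠ 1 ↔ c > vec[c + 2] - 1) → cnt ≥ t + 6) ∧ ((¬(vec[2] + cnt ≠ 1 ↔ c > vec[c + 2] - 1)) → vec[z] ≥ t + 10)
Before vec[c] := 2*cnt - 8: ((store(vec, c, 2*cnt - 8)[2] + cnt ≠ 1 ↔ c > store(vec, c, 2*cnt - 8)[c + 2] - 1) → cnt ≥ t + 6) ∧ ((¬(store(vec, c, 2*cnt - 8)[2] + cnt ≠ 1 ↔ c > store(vec, c, 2*cnt - 8)[c + 2] - 1)) → store(vec, c, 2*cnt - 8)[z] ≥ t + 10)
Before z := z: ((store(vec, c, 2*cnt - 8)[2] + cnt ≠ 1 ↔ c > store(vec, c, 2*cnt - 8)[c + 2] - 1) → cnt ≥ t + 6) ∧ ((¬(store(vec, c, 2*cnt - 8)[2] + cnt ≠ 1 ↔ c > store(vec, c, 2*cnt - 8)[c + 2] - 1)) → store(vec, c, 2*cnt - 8)[z] ≥ t + 10)
The weakest precondition is ((store(vec, c, 2*cnt - 8)[2] + cnt ≠ 1 ↔ c > store(vec, c, 2*cnt - 8)[c + 2] - 1) → cnt ≥ t + 6) ∧ ((¬(store(vec, c, 2*cnt - 8)[2] + cnt ≠ 1 ↔ c > store(vec, c, 2*cnt - 8)[c + 2] - 1)) → store(vec, c, 2*cnt - 8)[z] ≥ t + 10).
Check whether ((vec[2] + cnt ≠ 1 ↔ vec[3] < 2) → cnt ≥ t + 6) ∧ ((¬(vec[2] + cnt ≠ 1 ↔ vec[3] < 2)) → store(vec, 1, 2*cnt - 8)[z] ≥ t + 10) ∧ c = 2 implies it.
Countermodel: at the initial state c = 2, cnt = 3, t = -3, vec = {[1] = 5, [2] = -3, [3] = 0, [4] = -11794, [10] = -27727, elsewhere 5}, z = 10, the precondition holds but the weakest precondition fails.
Answer: invalid


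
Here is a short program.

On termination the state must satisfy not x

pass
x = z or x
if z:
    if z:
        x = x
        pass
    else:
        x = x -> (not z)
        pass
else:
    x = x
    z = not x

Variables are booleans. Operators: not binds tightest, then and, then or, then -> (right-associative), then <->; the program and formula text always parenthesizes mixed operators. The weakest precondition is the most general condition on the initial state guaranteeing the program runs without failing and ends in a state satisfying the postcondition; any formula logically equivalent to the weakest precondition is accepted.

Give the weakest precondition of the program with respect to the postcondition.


Working backward. After the program, not x must hold.
Then branch requires (z -> (not x)) and ((not z) -> (not (x -> (not z)))); else branch requires not x.
Before the if: (z -> ((z -> (not x)) and ((not z) -> (not (x -> (not z)))))) and ((not z) -> (not x))
Before x := z or x: (z -> ((z -> (not (z or x))) and ((not z) -> (not ((z or x) -> (not z)))))) and ((not z) -> (not (z or x)))
Before skip: (z -> ((z -> (not (z or x))) and ((not z) -> (not ((z or x) -> (not z)))))) and ((not z) -> (not (z or x)))
Answer: WP = (z -> ((z -> (not (z or x))) and ((not z) -> (not ((z or x) -> (not z)))))) and ((not z) -> (not (z or x)))


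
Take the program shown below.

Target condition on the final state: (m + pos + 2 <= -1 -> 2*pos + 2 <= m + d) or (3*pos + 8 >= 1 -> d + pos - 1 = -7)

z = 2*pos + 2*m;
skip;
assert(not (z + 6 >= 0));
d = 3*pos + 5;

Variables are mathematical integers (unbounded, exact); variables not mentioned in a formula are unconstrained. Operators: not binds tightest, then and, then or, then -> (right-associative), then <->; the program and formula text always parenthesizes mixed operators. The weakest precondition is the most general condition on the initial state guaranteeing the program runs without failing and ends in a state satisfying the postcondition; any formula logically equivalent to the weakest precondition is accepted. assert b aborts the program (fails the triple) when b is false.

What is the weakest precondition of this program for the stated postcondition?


Working backward. After the program, the postcondition (m + pos + 2 <= -1 -> 2*pos + 2 <= m + d) or (3*pos + 8 >= 1 -> d + pos - 1 = -7) must hold; in canonical form it is (m + pos <= -3 -> 2*pos <= d + m - 2) or (3*pos >= -7 -> d + pos = -6).
Before d := 3*pos + 5: (m + pos <= -3 -> m + pos >= -3) or (3*pos >= -7 -> 4*pos = -11)
Before assert not (z + 6 >= 0): (not (z >= -6)) and ((m + pos <= -3 -> m + pos >= -3) or (3*pos >= -7 -> 4*pos = -11))
Before skip: (not (z >= -6)) and ((m + pos <= -3 -> m + pos >= -3) or (3*pos >= -7 -> 4*pos = -11))
Before z := 2*pos + 2*m: (not (2*m + 2*pos >= -6)) and ((m + pos <= -3 -> m + pos >= -3) or (3*pos >= -7 -> 4*pos = -11))
Answer: WP = (not (2*m + 2*pos >= -6)) and ((m + pos <= -3 -> m + pos >= -3) or (3*pos >= -7 -> 4*pos = -11))


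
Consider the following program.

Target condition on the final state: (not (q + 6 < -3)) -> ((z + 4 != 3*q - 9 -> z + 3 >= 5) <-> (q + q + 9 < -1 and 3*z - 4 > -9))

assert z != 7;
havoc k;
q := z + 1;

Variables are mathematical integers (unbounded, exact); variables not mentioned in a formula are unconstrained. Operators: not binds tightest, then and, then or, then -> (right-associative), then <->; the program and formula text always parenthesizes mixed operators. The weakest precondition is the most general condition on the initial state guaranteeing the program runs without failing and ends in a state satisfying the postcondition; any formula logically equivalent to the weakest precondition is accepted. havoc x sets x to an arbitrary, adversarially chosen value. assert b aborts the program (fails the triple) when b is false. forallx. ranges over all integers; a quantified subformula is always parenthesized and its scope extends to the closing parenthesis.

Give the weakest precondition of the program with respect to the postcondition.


Working backward. After the program, the postcondition (not (q + 6 < -3)) -> ((z + 4 != 3*q - 9 -> z + 3 >= 5) <-> (q + q + 9 < -1 and 3*z - 4 > -9)) must hold; in canonical form it is (not (q < -9)) -> ((z != 3*q - 13 -> z >= 2) <-> (2*q < -10 and 3*z > -5)).
Before q := z + 1: (not (z < -10)) -> ((2*z != 10 -> z >= 2) <-> (2*z < -12 and 3*z > -5))
Before havoc k: (not (z < -10)) -> ((2*z != 10 -> z >= 2) <-> (2*z < -12 and 3*z > -5))
Before assert z != 7: z != 7 and ((not (z < -10)) -> ((2*z != 10 -> z >= 2) <-> (2*z < -12 and 3*z > -5)))
Answer: WP = z != 7 and ((not (z < -10)) -> ((2*z != 10 -> z >= 2) <-> (2*z < -12 and 3*z > -5)))


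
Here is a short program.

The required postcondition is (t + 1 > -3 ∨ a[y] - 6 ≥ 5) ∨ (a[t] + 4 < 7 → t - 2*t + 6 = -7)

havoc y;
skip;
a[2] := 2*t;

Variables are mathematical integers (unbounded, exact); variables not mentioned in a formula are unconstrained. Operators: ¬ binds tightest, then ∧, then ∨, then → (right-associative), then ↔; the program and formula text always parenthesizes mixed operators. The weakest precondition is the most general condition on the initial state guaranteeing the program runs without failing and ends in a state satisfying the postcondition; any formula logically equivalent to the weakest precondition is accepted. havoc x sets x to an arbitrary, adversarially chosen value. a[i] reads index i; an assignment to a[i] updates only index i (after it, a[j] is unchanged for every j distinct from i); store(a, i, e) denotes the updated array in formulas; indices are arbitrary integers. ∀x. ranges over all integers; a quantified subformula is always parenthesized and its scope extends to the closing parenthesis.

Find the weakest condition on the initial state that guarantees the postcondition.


Working backward. After the program, the postcondition (t + 1 > -3 ∨ a[y] - 6 ≥ 5) ∨ (a[t] + 4 < 7 → t - 2*t + 6 = -7) must hold; in canonical form it is t > -4 ∨ a[y] ≥ 11 ∨ (a[t] < 3 → t = 13).
Before a[2] := 2*t: t > -4 ∨ store(a, 2, 2*t)[y] ≥ 11 ∨ (store(a, 2, 2*t)[t] < 3 → t = 13)
Before skip: t > -4 ∨ store(a, 2, 2*t)[y] ≥ 11 ∨ (store(a, 2, 2*t)[t] < 3 → t = 13)
Before havoc y: ∀y_1. (t > -4 ∨ store(a, 2, 2*t)[y_1] ≥ 11 ∨ (store(a, 2, 2*t)[t] < 3 → t = 13))
Answer: WP = ∀y_1. (t > -4 ∨ store(a, 2, 2*t)[y_1] ≥ 11 ∨ (store(a, 2, 2*t)[t] < 3 → t = 13))


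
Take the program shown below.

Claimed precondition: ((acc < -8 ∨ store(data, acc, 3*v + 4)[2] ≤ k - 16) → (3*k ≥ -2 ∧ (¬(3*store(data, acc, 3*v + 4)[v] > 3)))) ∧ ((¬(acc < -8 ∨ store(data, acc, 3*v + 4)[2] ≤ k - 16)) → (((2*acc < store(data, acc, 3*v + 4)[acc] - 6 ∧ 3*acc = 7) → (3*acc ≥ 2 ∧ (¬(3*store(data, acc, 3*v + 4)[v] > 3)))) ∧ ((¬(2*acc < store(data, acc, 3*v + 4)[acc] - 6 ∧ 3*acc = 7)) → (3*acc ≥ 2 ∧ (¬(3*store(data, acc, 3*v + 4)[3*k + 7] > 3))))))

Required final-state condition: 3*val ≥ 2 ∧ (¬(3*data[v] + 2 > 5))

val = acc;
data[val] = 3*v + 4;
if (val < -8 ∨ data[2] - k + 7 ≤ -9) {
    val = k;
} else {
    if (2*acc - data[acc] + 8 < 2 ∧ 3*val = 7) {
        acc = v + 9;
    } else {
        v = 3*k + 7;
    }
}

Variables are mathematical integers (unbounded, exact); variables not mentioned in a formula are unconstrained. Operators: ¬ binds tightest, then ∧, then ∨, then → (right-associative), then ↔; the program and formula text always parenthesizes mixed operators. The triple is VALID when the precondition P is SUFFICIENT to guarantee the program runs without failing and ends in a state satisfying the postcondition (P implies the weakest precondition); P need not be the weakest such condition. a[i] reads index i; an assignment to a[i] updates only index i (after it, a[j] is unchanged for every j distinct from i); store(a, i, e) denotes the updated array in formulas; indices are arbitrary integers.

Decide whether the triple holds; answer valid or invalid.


Working backward. After the program, the postcondition 3*val ≥ 2 ∧ (¬(3*data[v] + 2 > 5)) must hold; in canonical form it is 3*val ≥ 2 ∧ (¬(3*data[v] > 3)).
Then branch requires 3*k ≥ 2 ∧ (¬(3*data[v] > 3)); else branch requires ((2*acc < data[acc] - 6 ∧ 3*val = 7) → (3*val ≥ 2 ∧ (¬(3*data[v] > 3)))) ∧ ((¬(2*acc < data[acc] - 6 ∧ 3*val = 7)) → (3*val ≥ 2 ∧ (¬(3*data[3*k + 7] > 3)))).
Before the if: ((val < -8 ∨ data[2] ≤ k - 16) → (3*k ≥ 2 ∧ (¬(3*data[v] > 3)))) ∧ ((¬(val < -8 ∨ data[2] ≤ k - 16)) → (((2*acc < data[acc] - 6 ∧ 3*val = 7) → (3*val ≥ 2 ∧ (¬(3*data[v] > 3)))) ∧ ((¬(2*acc < data[acc] - 6 ∧ 3*val = 7)) → (3*val ≥ 2 ∧ (¬(3*data[3*k + 7] > 3))))))
Before data[val] := 3*v + 4: ((val < -8 ∨ store(data, val, 3*v + 4)[2] ≤ k - 16) → (3*k ≥ 2 ∧ (¬(3*store(data, val, 3*v + 4)[v] > 3)))) ∧ ((¬(val < -8 ∨ store(data, val, 3*v + 4)[2] ≤ k - 16)) → (((2*acc < store(data, val, 3*v + 4)[acc] - 6 ∧ 3*val = 7) → (3*val ≥ 2 ∧ (¬(3*store(data, val, 3*v + 4)[v] > 3)))) ∧ ((¬(2*acc < store(data, val, 3*v + 4)[acc] - 6 ∧ 3*val = 7)) → (3*val ≥ 2 ∧ (¬(3*store(data, val, 3*v + 4)[3*k + 7] > 3))))))
Before val := acc: ((acc < -8 ∨ store(data, acc, 3*v + 4)[2] ≤ k - 16) → (3*k ≥ 2 ∧ (¬(3*store(data, acc, 3*v + 4)[v] > 3)))) ∧ ((¬(acc < -8 ∨ store(data, acc, 3*v + 4)[2] ≤ k - 16)) → (((2*acc < store(data, acc, 3*v + 4)[acc] - 6 ∧ 3*acc = 7) → (3*acc ≥ 2 ∧ (¬(3*store(data, acc, 3*v + 4)[v] > 3)))) ∧ ((¬(2*acc < store(data, acc, 3*v + 4)[acc] - 6 ∧ 3*acc = 7)) → (3*acc ≥ 2 ∧ (¬(3*store(data, acc, 3*v + 4)[3*k + 7] > 3))))))
The weakest precondition is ((acc < -8 ∨ store(data, acc, 3*v + 4)[2] ≤ k - 16) → (3*k ≥ 2 ∧ (¬(3*store(data, acc, 3*v + 4)[v] > 3)))) ∧ ((¬(acc < -8 ∨ store(data, acc, 3*v + 4)[2] ≤ k - 16)) → (((2*acc < store(data, acc, 3*v + 4)[acc] - 6 ∧ 3*acc = 7) → (3*acc ≥ 2 ∧ (¬(3*store(data, acc, 3*v + 4)[v] > 3)))) ∧ ((¬(2*acc < store(data, acc, 3*v + 4)[acc] - 6 ∧ 3*acc = 7)) → (3*acc ≥ 2 ∧ (¬(3*store(data, acc, 3*v + 4)[3*k + 7] > 3)))))).
Check whether ((acc < -8 ∨ store(data, acc, 3*v + 4)[2] ≤ k - 16) → (3*k ≥ -2 ∧ (¬(3*store(data, acc, 3*v + 4)[v] > 3)))) ∧ ((¬(acc < -8 ∨ store(data, acc, 3*v + 4)[2] ≤ k - 16)) → (((2*acc < store(data, acc, 3*v + 4)[acc] - 6 ∧ 3*acc = 7) → (3*acc ≥ 2 ∧ (¬(3*store(data, acc, 3*v + 4)[v] > 3)))) ∧ ((¬(2*acc < store(data, acc, 3*v + 4)[acc] - 6 ∧ 3*acc = 7)) → (3*acc ≥ 2 ∧ (¬(3*store(data, acc, 3*v + 4)[3*k + 7] > 3)))))) implies it.
Countermodel: at the initial state acc = -9, data = {[-9] = 3, [0] = -7040, [2] = 3, [7] = 3, elsewhere 3}, k = 0, v = 0, the precondition holds but the weakest precondition fails.
Answer: invalid


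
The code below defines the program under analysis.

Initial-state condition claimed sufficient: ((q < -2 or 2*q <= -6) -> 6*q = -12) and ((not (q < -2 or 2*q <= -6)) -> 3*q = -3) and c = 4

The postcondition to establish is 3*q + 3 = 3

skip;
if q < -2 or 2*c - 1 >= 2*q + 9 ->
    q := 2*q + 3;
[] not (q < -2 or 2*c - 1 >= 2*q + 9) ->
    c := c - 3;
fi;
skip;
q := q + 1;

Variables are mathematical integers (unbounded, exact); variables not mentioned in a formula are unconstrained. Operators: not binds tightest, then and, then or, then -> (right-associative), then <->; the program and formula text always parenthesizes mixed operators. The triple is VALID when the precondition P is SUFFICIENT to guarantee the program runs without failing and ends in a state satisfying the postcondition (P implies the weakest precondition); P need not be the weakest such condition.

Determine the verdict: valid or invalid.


Working backward. After the program, the postcondition 3*q + 3 = 3 must hold; in canonical form it is 3*q = 0.
Before q := q + 1: 3*q = -3
Before skip: 3*q = -3
Then branch requires 6*q = -12; else branch requires 3*q = -3.
Before the if: ((q < -2 or 2*c >= 2*q + 10) -> 6*q = -12) and ((not (q < -2 or 2*c >= 2*q + 10)) -> 3*q = -3)
Before skip: ((q < -2 or 2*c >= 2*q + 10) -> 6*q = -12) and ((not (q < -2 or 2*c >= 2*q + 10)) -> 3*q = -3)
The weakest precondition is ((q < -2 or 2*c >= 2*q + 10) -> 6*q = -12) and ((not (q < -2 or 2*c >= 2*q + 10)) -> 3*q = -3).
Check whether ((q < -2 or 2*q <= -6) -> 6*q = -12) and ((not (q < -2 or 2*q <= -6)) -> 3*q = -3) and c = 4 implies it.
Countermodel: at the initial state c = 4, q = -1, the precondition holds but the weakest precondition fails.
Answer: invalid


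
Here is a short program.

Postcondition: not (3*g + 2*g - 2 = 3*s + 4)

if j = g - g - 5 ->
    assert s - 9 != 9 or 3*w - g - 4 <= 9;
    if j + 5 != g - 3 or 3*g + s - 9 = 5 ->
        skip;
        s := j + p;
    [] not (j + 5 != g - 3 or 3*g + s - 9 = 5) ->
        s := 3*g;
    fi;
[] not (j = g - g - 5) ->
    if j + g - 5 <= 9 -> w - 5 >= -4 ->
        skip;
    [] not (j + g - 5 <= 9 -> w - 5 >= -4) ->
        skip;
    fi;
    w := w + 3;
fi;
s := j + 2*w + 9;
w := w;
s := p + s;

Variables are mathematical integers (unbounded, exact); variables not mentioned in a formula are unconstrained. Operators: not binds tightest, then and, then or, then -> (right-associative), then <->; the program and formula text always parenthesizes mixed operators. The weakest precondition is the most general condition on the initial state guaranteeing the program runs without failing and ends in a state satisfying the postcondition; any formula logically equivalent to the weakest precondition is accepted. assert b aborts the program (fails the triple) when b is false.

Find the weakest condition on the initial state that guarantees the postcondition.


Working backward. After the program, the postcondition not (3*g + 2*g - 2 = 3*s + 4) must hold; in canonical form it is not (5*g = 3*s + 6).
Before s := p + s: not (5*g = 3*p + 3*s + 6)
Before w := w: not (5*g = 3*p + 3*s + 6)
Before s := j + 2*w + 9: not (5*g = 3*j + 3*p + 6*w + 33)
Then branch requires (s != 18 or 3*w <= g + 13) and ((j != g - 8 or 3*g + s = 14) -> (not (5*g = 3*j + 3*p + 6*w + 33))) and ((not (j != g - 8 or 3*g + s = 14)) -> (not (5*g = 3*j + 3*p + 6*w + 33))); else branch requires ((g + j <= 14 -> w >= 1) -> (not (5*g = 3*j + 3*p + 6*w + 51))) and ((not (g + j <= 14 -> w >= 1)) -> (not (5*g = 3*j + 3*p + 6*w + 51))).
Before the if: (j = -5 -> ((s != 18 or 3*w <= g + 13) and ((j != g - 8 or 3*g + s = 14) -> (not (5*g = 3*j + 3*p + 6*w + 33))) and ((not (j != g - 8 or 3*g + s = 14)) -> (not (5*g = 3*j + 3*p + 6*w + 33))))) and ((not (j = -5)) -> (((g + j <= 14 -> w >= 1) -> (not (5*g = 3*j + 3*p + 6*w + 51))) and ((not (g + j <= 14 -> w >= 1)) -> (not (5*g = 3*j + 3*p + 6*w + 51)))))
Answer: WP = (j = -5 -> ((s != 18 or 3*w <= g + 13) and ((j != g - 8 or 3*g + s = 14) -> (not (5*g = 3*j + 3*p + 6*w + 33))) and ((not (j != g - 8 or 3*g + s = 14)) -> (not (5*g = 3*j + 3*p + 6*w + 33))))) and ((not (j = -5)) -> (((g + j <= 14 -> w >= 1) -> (not (5*g = 3*j + 3*p + 6*w + 51))) and ((not (g + j <= 14 -> w >= 1)) -> (not (5*g = 3*j + 3*p + 6*w + 51)))))
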